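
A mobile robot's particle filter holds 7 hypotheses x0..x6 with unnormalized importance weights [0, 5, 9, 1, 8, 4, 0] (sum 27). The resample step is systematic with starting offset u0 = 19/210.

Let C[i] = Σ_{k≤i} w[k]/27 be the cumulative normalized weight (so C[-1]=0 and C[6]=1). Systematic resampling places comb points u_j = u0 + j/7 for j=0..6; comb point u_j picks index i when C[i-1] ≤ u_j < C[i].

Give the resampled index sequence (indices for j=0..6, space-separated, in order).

C = [0, 5/27, 14/27, 5/9, 23/27, 1, 1]
j=0: u_0=19/210 ∈ [0, 5/27) → index 1
j=1: u_1=7/30 ∈ [5/27, 14/27) → index 2
j=2: u_2=79/210 ∈ [5/27, 14/27) → index 2
j=3: u_3=109/210 ∈ [14/27, 5/9) → index 3
j=4: u_4=139/210 ∈ [5/9, 23/27) → index 4
j=5: u_5=169/210 ∈ [5/9, 23/27) → index 4
j=6: u_6=199/210 ∈ [23/27, 1) → index 5

1 2 2 3 4 4 5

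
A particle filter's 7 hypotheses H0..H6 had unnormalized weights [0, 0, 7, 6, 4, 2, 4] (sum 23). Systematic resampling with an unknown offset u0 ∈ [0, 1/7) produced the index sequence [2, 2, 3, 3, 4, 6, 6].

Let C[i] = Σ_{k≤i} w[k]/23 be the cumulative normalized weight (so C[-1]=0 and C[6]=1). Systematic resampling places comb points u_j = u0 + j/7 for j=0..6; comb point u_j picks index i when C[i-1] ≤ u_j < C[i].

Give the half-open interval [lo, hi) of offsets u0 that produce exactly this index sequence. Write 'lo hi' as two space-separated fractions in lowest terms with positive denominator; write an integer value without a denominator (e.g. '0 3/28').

18/161 22/161

C = [0, 0, 7/23, 13/23, 17/23, 19/23, 1]
j=0 picked index 2: u0 ∈ [0, 7/23)
j=1 picked index 2: u0 ∈ [-1/7, 26/161)
j=2 picked index 3: u0 ∈ [3/161, 45/161)
j=3 picked index 3: u0 ∈ [-20/161, 22/161)
j=4 picked index 4: u0 ∈ [-1/161, 27/161)
j=5 picked index 6: u0 ∈ [18/161, 2/7)
j=6 picked index 6: u0 ∈ [-5/161, 1/7)
intersection: [18/161, 22/161)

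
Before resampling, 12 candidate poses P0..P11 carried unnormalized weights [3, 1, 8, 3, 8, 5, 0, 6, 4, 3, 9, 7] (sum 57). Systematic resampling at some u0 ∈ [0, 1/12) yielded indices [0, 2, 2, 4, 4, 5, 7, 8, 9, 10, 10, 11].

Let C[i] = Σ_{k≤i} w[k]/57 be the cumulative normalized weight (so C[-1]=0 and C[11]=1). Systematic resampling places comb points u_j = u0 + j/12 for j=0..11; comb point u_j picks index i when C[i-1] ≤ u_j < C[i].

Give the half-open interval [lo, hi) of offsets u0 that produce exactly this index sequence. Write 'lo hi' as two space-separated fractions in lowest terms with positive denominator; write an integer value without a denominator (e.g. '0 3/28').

1/76 5/114

C = [1/19, 4/57, 4/19, 5/19, 23/57, 28/57, 28/57, 34/57, 2/3, 41/57, 50/57, 1]
j=0 picked index 0: u0 ∈ [0, 1/19)
j=1 picked index 2: u0 ∈ [-1/76, 29/228)
j=2 picked index 2: u0 ∈ [-11/114, 5/114)
j=3 picked index 4: u0 ∈ [1/76, 35/228)
j=4 picked index 4: u0 ∈ [-4/57, 4/57)
j=5 picked index 5: u0 ∈ [-1/76, 17/228)
j=6 picked index 7: u0 ∈ [-1/114, 11/114)
j=7 picked index 8: u0 ∈ [1/76, 1/12)
j=8 picked index 9: u0 ∈ [0, 1/19)
j=9 picked index 10: u0 ∈ [-7/228, 29/228)
j=10 picked index 10: u0 ∈ [-13/114, 5/114)
j=11 picked index 11: u0 ∈ [-3/76, 1/12)
intersection: [1/76, 5/114)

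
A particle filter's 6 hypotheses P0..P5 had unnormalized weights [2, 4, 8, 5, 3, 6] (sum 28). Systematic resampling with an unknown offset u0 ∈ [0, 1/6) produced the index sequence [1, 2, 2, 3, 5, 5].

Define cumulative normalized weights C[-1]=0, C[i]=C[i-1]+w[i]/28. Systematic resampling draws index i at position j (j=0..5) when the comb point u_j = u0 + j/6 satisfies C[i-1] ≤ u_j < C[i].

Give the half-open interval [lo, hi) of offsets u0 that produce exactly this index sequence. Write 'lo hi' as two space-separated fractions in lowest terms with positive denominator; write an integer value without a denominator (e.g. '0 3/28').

5/42 1/6

C = [1/14, 3/14, 1/2, 19/28, 11/14, 1]
j=0 picked index 1: u0 ∈ [1/14, 3/14)
j=1 picked index 2: u0 ∈ [1/21, 1/3)
j=2 picked index 2: u0 ∈ [-5/42, 1/6)
j=3 picked index 3: u0 ∈ [0, 5/28)
j=4 picked index 5: u0 ∈ [5/42, 1/3)
j=5 picked index 5: u0 ∈ [-1/21, 1/6)
intersection: [5/42, 1/6)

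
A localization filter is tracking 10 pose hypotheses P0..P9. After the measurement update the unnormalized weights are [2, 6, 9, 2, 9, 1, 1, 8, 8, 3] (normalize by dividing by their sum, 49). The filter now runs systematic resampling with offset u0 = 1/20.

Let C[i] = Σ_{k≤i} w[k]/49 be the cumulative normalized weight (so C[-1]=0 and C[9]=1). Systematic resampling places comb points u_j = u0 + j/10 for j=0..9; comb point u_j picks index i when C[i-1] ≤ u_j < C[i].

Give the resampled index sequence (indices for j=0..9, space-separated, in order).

1 1 2 3 4 4 7 7 8 9

C = [2/49, 8/49, 17/49, 19/49, 4/7, 29/49, 30/49, 38/49, 46/49, 1]
j=0: u_0=1/20 ∈ [2/49, 8/49) → index 1
j=1: u_1=3/20 ∈ [2/49, 8/49) → index 1
j=2: u_2=1/4 ∈ [8/49, 17/49) → index 2
j=3: u_3=7/20 ∈ [17/49, 19/49) → index 3
j=4: u_4=9/20 ∈ [19/49, 4/7) → index 4
j=5: u_5=11/20 ∈ [19/49, 4/7) → index 4
j=6: u_6=13/20 ∈ [30/49, 38/49) → index 7
j=7: u_7=3/4 ∈ [30/49, 38/49) → index 7
j=8: u_8=17/20 ∈ [38/49, 46/49) → index 8
j=9: u_9=19/20 ∈ [46/49, 1) → index 9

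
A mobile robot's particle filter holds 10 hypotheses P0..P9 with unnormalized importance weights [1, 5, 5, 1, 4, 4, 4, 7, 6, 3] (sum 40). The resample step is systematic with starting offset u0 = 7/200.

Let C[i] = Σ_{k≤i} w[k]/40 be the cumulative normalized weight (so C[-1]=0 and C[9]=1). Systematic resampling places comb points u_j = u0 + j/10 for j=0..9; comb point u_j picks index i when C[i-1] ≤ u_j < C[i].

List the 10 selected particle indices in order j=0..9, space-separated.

C = [1/40, 3/20, 11/40, 3/10, 2/5, 1/2, 3/5, 31/40, 37/40, 1]
j=0: u_0=7/200 ∈ [1/40, 3/20) → index 1
j=1: u_1=27/200 ∈ [1/40, 3/20) → index 1
j=2: u_2=47/200 ∈ [3/20, 11/40) → index 2
j=3: u_3=67/200 ∈ [3/10, 2/5) → index 4
j=4: u_4=87/200 ∈ [2/5, 1/2) → index 5
j=5: u_5=107/200 ∈ [1/2, 3/5) → index 6
j=6: u_6=127/200 ∈ [3/5, 31/40) → index 7
j=7: u_7=147/200 ∈ [3/5, 31/40) → index 7
j=8: u_8=167/200 ∈ [31/40, 37/40) → index 8
j=9: u_9=187/200 ∈ [37/40, 1) → index 9

1 1 2 4 5 6 7 7 8 9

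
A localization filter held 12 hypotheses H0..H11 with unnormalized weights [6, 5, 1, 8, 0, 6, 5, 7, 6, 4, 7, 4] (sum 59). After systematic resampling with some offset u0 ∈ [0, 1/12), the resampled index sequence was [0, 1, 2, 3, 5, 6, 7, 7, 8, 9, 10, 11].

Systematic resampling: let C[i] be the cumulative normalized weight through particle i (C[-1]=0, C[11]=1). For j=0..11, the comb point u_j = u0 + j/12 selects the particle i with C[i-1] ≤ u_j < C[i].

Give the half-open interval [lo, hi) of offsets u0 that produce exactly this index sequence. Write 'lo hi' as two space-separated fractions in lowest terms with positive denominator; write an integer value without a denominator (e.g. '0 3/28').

3/118 13/354

C = [6/59, 11/59, 12/59, 20/59, 20/59, 26/59, 31/59, 38/59, 44/59, 48/59, 55/59, 1]
j=0 picked index 0: u0 ∈ [0, 6/59)
j=1 picked index 1: u0 ∈ [13/708, 73/708)
j=2 picked index 2: u0 ∈ [7/354, 13/354)
j=3 picked index 3: u0 ∈ [-11/236, 21/236)
j=4 picked index 5: u0 ∈ [1/177, 19/177)
j=5 picked index 6: u0 ∈ [17/708, 77/708)
j=6 picked index 7: u0 ∈ [3/118, 17/118)
j=7 picked index 7: u0 ∈ [-41/708, 43/708)
j=8 picked index 8: u0 ∈ [-4/177, 14/177)
j=9 picked index 9: u0 ∈ [-1/236, 15/236)
j=10 picked index 10: u0 ∈ [-7/354, 35/354)
j=11 picked index 11: u0 ∈ [11/708, 1/12)
intersection: [3/118, 13/354)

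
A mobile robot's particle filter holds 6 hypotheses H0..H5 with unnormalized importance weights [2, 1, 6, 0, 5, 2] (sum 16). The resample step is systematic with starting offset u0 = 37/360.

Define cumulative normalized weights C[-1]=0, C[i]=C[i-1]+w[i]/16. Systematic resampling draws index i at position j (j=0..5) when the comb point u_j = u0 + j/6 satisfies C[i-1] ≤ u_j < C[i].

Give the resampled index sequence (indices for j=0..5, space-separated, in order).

0 2 2 4 4 5

C = [1/8, 3/16, 9/16, 9/16, 7/8, 1]
j=0: u_0=37/360 ∈ [0, 1/8) → index 0
j=1: u_1=97/360 ∈ [3/16, 9/16) → index 2
j=2: u_2=157/360 ∈ [3/16, 9/16) → index 2
j=3: u_3=217/360 ∈ [9/16, 7/8) → index 4
j=4: u_4=277/360 ∈ [9/16, 7/8) → index 4
j=5: u_5=337/360 ∈ [7/8, 1) → index 5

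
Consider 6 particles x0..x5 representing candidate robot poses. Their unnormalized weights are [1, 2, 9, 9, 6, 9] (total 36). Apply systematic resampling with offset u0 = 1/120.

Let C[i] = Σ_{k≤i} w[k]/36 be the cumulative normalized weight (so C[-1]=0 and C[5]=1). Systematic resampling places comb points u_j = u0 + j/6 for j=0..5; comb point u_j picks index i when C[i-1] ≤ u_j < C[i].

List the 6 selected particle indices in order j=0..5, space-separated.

0 2 3 3 4 5

C = [1/36, 1/12, 1/3, 7/12, 3/4, 1]
j=0: u_0=1/120 ∈ [0, 1/36) → index 0
j=1: u_1=7/40 ∈ [1/12, 1/3) → index 2
j=2: u_2=41/120 ∈ [1/3, 7/12) → index 3
j=3: u_3=61/120 ∈ [1/3, 7/12) → index 3
j=4: u_4=27/40 ∈ [7/12, 3/4) → index 4
j=5: u_5=101/120 ∈ [3/4, 1) → index 5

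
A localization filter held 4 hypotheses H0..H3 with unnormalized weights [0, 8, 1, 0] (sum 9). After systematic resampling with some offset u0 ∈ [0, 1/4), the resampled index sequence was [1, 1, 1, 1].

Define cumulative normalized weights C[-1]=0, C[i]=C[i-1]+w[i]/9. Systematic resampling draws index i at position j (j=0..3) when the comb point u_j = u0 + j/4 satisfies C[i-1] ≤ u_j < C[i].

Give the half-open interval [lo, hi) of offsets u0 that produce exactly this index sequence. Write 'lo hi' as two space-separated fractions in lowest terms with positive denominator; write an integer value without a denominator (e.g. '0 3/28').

0 5/36

C = [0, 8/9, 1, 1]
j=0 picked index 1: u0 ∈ [0, 8/9)
j=1 picked index 1: u0 ∈ [-1/4, 23/36)
j=2 picked index 1: u0 ∈ [-1/2, 7/18)
j=3 picked index 1: u0 ∈ [-3/4, 5/36)
intersection: [0, 5/36)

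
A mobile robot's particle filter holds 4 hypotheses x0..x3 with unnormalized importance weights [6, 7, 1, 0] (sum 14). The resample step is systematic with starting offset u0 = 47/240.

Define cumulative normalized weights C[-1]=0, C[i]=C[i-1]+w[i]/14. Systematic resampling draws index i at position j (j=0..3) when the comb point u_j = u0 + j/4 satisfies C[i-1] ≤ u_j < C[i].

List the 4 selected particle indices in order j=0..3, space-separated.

C = [3/7, 13/14, 1, 1]
j=0: u_0=47/240 ∈ [0, 3/7) → index 0
j=1: u_1=107/240 ∈ [3/7, 13/14) → index 1
j=2: u_2=167/240 ∈ [3/7, 13/14) → index 1
j=3: u_3=227/240 ∈ [13/14, 1) → index 2

0 1 1 2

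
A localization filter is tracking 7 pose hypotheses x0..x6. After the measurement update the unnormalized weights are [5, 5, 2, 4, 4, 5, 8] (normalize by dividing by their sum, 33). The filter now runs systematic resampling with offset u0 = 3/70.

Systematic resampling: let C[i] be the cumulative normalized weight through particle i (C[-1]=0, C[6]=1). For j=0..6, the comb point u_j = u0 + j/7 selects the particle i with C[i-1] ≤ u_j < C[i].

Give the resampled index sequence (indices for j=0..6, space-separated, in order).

0 1 2 3 5 5 6

C = [5/33, 10/33, 4/11, 16/33, 20/33, 25/33, 1]
j=0: u_0=3/70 ∈ [0, 5/33) → index 0
j=1: u_1=13/70 ∈ [5/33, 10/33) → index 1
j=2: u_2=23/70 ∈ [10/33, 4/11) → index 2
j=3: u_3=33/70 ∈ [4/11, 16/33) → index 3
j=4: u_4=43/70 ∈ [20/33, 25/33) → index 5
j=5: u_5=53/70 ∈ [20/33, 25/33) → index 5
j=6: u_6=9/10 ∈ [25/33, 1) → index 6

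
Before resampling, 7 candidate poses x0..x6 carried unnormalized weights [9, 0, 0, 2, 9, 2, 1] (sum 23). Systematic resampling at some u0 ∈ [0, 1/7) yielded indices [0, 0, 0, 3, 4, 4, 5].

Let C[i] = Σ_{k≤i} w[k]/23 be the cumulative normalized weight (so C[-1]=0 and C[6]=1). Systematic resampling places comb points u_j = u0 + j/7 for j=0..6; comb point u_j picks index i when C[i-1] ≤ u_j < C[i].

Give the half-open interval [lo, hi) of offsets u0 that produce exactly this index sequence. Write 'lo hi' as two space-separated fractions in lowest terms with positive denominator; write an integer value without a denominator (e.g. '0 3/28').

C = [9/23, 9/23, 9/23, 11/23, 20/23, 22/23, 1]
j=0 picked index 0: u0 ∈ [0, 9/23)
j=1 picked index 0: u0 ∈ [-1/7, 40/161)
j=2 picked index 0: u0 ∈ [-2/7, 17/161)
j=3 picked index 3: u0 ∈ [-6/161, 8/161)
j=4 picked index 4: u0 ∈ [-15/161, 48/161)
j=5 picked index 4: u0 ∈ [-38/161, 25/161)
j=6 picked index 5: u0 ∈ [2/161, 16/161)
intersection: [2/161, 8/161)

2/161 8/161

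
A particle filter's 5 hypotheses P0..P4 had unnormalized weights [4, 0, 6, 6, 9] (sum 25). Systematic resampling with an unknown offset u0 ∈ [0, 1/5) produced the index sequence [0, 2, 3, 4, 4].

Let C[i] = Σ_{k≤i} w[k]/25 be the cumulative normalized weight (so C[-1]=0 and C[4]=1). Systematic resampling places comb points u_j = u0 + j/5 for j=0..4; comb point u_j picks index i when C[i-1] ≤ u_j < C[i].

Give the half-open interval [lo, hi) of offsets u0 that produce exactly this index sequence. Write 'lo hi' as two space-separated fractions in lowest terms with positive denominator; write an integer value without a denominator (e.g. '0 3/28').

C = [4/25, 4/25, 2/5, 16/25, 1]
j=0 picked index 0: u0 ∈ [0, 4/25)
j=1 picked index 2: u0 ∈ [-1/25, 1/5)
j=2 picked index 3: u0 ∈ [0, 6/25)
j=3 picked index 4: u0 ∈ [1/25, 2/5)
j=4 picked index 4: u0 ∈ [-4/25, 1/5)
intersection: [1/25, 4/25)

1/25 4/25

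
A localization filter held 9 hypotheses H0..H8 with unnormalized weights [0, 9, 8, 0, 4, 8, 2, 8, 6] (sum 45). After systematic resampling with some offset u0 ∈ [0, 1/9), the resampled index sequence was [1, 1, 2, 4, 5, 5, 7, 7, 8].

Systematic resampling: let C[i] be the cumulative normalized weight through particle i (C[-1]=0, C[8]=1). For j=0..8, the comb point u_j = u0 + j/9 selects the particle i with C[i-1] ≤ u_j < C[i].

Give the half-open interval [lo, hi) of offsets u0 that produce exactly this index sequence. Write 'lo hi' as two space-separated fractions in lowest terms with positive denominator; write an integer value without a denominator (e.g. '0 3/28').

2/45 4/45

C = [0, 1/5, 17/45, 17/45, 7/15, 29/45, 31/45, 13/15, 1]
j=0 picked index 1: u0 ∈ [0, 1/5)
j=1 picked index 1: u0 ∈ [-1/9, 4/45)
j=2 picked index 2: u0 ∈ [-1/45, 7/45)
j=3 picked index 4: u0 ∈ [2/45, 2/15)
j=4 picked index 5: u0 ∈ [1/45, 1/5)
j=5 picked index 5: u0 ∈ [-4/45, 4/45)
j=6 picked index 7: u0 ∈ [1/45, 1/5)
j=7 picked index 7: u0 ∈ [-4/45, 4/45)
j=8 picked index 8: u0 ∈ [-1/45, 1/9)
intersection: [2/45, 4/45)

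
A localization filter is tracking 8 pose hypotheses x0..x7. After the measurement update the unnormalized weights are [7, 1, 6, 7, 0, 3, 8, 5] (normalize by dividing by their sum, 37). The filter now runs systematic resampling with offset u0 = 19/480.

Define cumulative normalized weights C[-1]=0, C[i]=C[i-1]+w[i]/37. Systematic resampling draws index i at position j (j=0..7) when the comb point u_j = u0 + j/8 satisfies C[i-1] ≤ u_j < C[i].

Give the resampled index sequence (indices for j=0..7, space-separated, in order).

0 0 2 3 3 6 6 7

C = [7/37, 8/37, 14/37, 21/37, 21/37, 24/37, 32/37, 1]
j=0: u_0=19/480 ∈ [0, 7/37) → index 0
j=1: u_1=79/480 ∈ [0, 7/37) → index 0
j=2: u_2=139/480 ∈ [8/37, 14/37) → index 2
j=3: u_3=199/480 ∈ [14/37, 21/37) → index 3
j=4: u_4=259/480 ∈ [14/37, 21/37) → index 3
j=5: u_5=319/480 ∈ [24/37, 32/37) → index 6
j=6: u_6=379/480 ∈ [24/37, 32/37) → index 6
j=7: u_7=439/480 ∈ [32/37, 1) → index 7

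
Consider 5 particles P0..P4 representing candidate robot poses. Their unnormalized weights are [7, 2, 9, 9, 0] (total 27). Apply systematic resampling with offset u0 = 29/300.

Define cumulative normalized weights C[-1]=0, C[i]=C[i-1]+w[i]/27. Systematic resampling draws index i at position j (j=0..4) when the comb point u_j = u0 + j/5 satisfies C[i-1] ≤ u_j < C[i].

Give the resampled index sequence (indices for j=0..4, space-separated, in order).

C = [7/27, 1/3, 2/3, 1, 1]
j=0: u_0=29/300 ∈ [0, 7/27) → index 0
j=1: u_1=89/300 ∈ [7/27, 1/3) → index 1
j=2: u_2=149/300 ∈ [1/3, 2/3) → index 2
j=3: u_3=209/300 ∈ [2/3, 1) → index 3
j=4: u_4=269/300 ∈ [2/3, 1) → index 3

0 1 2 3 3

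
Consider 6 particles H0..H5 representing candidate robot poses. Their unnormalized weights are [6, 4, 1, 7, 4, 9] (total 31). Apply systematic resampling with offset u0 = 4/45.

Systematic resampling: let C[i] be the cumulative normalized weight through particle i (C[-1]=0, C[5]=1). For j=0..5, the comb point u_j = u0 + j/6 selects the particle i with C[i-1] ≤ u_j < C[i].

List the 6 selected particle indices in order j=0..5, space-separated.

C = [6/31, 10/31, 11/31, 18/31, 22/31, 1]
j=0: u_0=4/45 ∈ [0, 6/31) → index 0
j=1: u_1=23/90 ∈ [6/31, 10/31) → index 1
j=2: u_2=19/45 ∈ [11/31, 18/31) → index 3
j=3: u_3=53/90 ∈ [18/31, 22/31) → index 4
j=4: u_4=34/45 ∈ [22/31, 1) → index 5
j=5: u_5=83/90 ∈ [22/31, 1) → index 5

0 1 3 4 5 5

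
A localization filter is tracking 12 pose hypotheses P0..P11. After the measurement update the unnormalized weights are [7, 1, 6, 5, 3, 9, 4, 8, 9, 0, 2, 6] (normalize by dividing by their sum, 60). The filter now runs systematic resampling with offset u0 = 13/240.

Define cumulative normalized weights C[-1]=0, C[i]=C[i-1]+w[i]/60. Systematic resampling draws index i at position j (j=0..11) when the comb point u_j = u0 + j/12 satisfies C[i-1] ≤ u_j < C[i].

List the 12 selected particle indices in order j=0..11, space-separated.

C = [7/60, 2/15, 7/30, 19/60, 11/30, 31/60, 7/12, 43/60, 13/15, 13/15, 9/10, 1]
j=0: u_0=13/240 ∈ [0, 7/60) → index 0
j=1: u_1=11/80 ∈ [2/15, 7/30) → index 2
j=2: u_2=53/240 ∈ [2/15, 7/30) → index 2
j=3: u_3=73/240 ∈ [7/30, 19/60) → index 3
j=4: u_4=31/80 ∈ [11/30, 31/60) → index 5
j=5: u_5=113/240 ∈ [11/30, 31/60) → index 5
j=6: u_6=133/240 ∈ [31/60, 7/12) → index 6
j=7: u_7=51/80 ∈ [7/12, 43/60) → index 7
j=8: u_8=173/240 ∈ [43/60, 13/15) → index 8
j=9: u_9=193/240 ∈ [43/60, 13/15) → index 8
j=10: u_10=71/80 ∈ [13/15, 9/10) → index 10
j=11: u_11=233/240 ∈ [9/10, 1) → index 11

0 2 2 3 5 5 6 7 8 8 10 11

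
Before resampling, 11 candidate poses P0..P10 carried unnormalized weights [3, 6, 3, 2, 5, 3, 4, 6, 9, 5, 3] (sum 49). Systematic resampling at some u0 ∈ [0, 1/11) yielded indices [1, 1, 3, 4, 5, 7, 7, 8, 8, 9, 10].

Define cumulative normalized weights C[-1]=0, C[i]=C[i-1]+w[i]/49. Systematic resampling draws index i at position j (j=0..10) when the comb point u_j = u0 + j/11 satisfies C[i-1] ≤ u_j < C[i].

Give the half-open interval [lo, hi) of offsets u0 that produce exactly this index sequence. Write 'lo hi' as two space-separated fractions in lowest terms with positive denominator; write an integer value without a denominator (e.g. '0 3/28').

C = [3/49, 9/49, 12/49, 2/7, 19/49, 22/49, 26/49, 32/49, 41/49, 46/49, 1]
j=0 picked index 1: u0 ∈ [3/49, 9/49)
j=1 picked index 1: u0 ∈ [-16/539, 50/539)
j=2 picked index 3: u0 ∈ [34/539, 8/77)
j=3 picked index 4: u0 ∈ [1/77, 62/539)
j=4 picked index 5: u0 ∈ [13/539, 46/539)
j=5 picked index 7: u0 ∈ [41/539, 107/539)
j=6 picked index 7: u0 ∈ [-8/539, 58/539)
j=7 picked index 8: u0 ∈ [9/539, 108/539)
j=8 picked index 8: u0 ∈ [-40/539, 59/539)
j=9 picked index 9: u0 ∈ [10/539, 65/539)
j=10 picked index 10: u0 ∈ [16/539, 1/11)
intersection: [41/539, 46/539)

41/539 46/539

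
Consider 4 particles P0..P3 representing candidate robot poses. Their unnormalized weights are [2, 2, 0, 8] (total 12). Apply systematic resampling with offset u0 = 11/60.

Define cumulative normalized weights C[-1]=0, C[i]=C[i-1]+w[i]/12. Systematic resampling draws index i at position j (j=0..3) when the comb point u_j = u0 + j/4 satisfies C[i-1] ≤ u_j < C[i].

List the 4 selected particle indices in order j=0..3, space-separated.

1 3 3 3

C = [1/6, 1/3, 1/3, 1]
j=0: u_0=11/60 ∈ [1/6, 1/3) → index 1
j=1: u_1=13/30 ∈ [1/3, 1) → index 3
j=2: u_2=41/60 ∈ [1/3, 1) → index 3
j=3: u_3=14/15 ∈ [1/3, 1) → index 3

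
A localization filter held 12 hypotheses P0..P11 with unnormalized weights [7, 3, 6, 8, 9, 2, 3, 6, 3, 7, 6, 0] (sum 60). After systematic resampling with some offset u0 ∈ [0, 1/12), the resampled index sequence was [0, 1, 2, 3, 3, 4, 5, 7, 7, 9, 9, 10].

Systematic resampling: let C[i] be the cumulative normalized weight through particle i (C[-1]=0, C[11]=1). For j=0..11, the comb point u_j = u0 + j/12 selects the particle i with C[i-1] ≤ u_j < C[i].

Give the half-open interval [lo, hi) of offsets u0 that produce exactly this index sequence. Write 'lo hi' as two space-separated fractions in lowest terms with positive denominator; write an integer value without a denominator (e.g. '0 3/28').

C = [7/60, 1/6, 4/15, 2/5, 11/20, 7/12, 19/30, 11/15, 47/60, 9/10, 1, 1]
j=0 picked index 0: u0 ∈ [0, 7/60)
j=1 picked index 1: u0 ∈ [1/30, 1/12)
j=2 picked index 2: u0 ∈ [0, 1/10)
j=3 picked index 3: u0 ∈ [1/60, 3/20)
j=4 picked index 3: u0 ∈ [-1/15, 1/15)
j=5 picked index 4: u0 ∈ [-1/60, 2/15)
j=6 picked index 5: u0 ∈ [1/20, 1/12)
j=7 picked index 7: u0 ∈ [1/20, 3/20)
j=8 picked index 7: u0 ∈ [-1/30, 1/15)
j=9 picked index 9: u0 ∈ [1/30, 3/20)
j=10 picked index 9: u0 ∈ [-1/20, 1/15)
j=11 picked index 10: u0 ∈ [-1/60, 1/12)
intersection: [1/20, 1/15)

1/20 1/15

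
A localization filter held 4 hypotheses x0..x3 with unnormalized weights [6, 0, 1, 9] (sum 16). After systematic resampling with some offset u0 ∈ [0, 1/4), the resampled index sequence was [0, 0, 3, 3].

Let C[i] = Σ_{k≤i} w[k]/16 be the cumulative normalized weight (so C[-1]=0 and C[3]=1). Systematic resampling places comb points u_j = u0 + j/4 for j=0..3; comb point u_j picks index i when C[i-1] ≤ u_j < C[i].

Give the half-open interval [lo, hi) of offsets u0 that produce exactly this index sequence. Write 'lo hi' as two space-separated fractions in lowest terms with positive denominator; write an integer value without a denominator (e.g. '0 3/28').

0 1/8

C = [3/8, 3/8, 7/16, 1]
j=0 picked index 0: u0 ∈ [0, 3/8)
j=1 picked index 0: u0 ∈ [-1/4, 1/8)
j=2 picked index 3: u0 ∈ [-1/16, 1/2)
j=3 picked index 3: u0 ∈ [-5/16, 1/4)
intersection: [0, 1/8)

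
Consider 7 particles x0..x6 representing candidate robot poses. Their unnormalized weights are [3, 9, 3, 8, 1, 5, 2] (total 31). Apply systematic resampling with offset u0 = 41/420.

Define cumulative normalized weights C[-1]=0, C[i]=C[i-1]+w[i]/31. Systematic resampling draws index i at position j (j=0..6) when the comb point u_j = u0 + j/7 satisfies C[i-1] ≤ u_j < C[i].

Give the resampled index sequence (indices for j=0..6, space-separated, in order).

C = [3/31, 12/31, 15/31, 23/31, 24/31, 29/31, 1]
j=0: u_0=41/420 ∈ [3/31, 12/31) → index 1
j=1: u_1=101/420 ∈ [3/31, 12/31) → index 1
j=2: u_2=23/60 ∈ [3/31, 12/31) → index 1
j=3: u_3=221/420 ∈ [15/31, 23/31) → index 3
j=4: u_4=281/420 ∈ [15/31, 23/31) → index 3
j=5: u_5=341/420 ∈ [24/31, 29/31) → index 5
j=6: u_6=401/420 ∈ [29/31, 1) → index 6

1 1 1 3 3 5 6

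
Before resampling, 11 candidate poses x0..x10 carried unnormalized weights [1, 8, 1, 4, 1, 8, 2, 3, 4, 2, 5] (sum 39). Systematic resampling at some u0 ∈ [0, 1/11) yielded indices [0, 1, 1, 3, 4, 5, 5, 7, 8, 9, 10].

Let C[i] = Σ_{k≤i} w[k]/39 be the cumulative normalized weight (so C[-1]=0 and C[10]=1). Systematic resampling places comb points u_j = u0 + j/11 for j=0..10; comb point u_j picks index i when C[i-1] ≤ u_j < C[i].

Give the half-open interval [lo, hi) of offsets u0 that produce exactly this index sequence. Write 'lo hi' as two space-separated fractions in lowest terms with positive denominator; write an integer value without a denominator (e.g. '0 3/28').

2/429 3/143

C = [1/39, 3/13, 10/39, 14/39, 5/13, 23/39, 25/39, 28/39, 32/39, 34/39, 1]
j=0 picked index 0: u0 ∈ [0, 1/39)
j=1 picked index 1: u0 ∈ [-28/429, 20/143)
j=2 picked index 1: u0 ∈ [-67/429, 7/143)
j=3 picked index 3: u0 ∈ [-7/429, 37/429)
j=4 picked index 4: u0 ∈ [-2/429, 3/143)
j=5 picked index 5: u0 ∈ [-10/143, 58/429)
j=6 picked index 5: u0 ∈ [-23/143, 19/429)
j=7 picked index 7: u0 ∈ [2/429, 35/429)
j=8 picked index 8: u0 ∈ [-4/429, 40/429)
j=9 picked index 9: u0 ∈ [1/429, 23/429)
j=10 picked index 10: u0 ∈ [-16/429, 1/11)
intersection: [2/429, 3/143)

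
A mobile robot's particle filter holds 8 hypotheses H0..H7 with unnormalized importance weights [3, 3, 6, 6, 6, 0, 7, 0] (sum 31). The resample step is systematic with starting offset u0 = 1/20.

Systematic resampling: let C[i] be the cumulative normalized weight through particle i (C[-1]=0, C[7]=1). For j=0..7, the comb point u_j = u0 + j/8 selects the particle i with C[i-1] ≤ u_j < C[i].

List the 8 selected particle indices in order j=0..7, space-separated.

C = [3/31, 6/31, 12/31, 18/31, 24/31, 24/31, 1, 1]
j=0: u_0=1/20 ∈ [0, 3/31) → index 0
j=1: u_1=7/40 ∈ [3/31, 6/31) → index 1
j=2: u_2=3/10 ∈ [6/31, 12/31) → index 2
j=3: u_3=17/40 ∈ [12/31, 18/31) → index 3
j=4: u_4=11/20 ∈ [12/31, 18/31) → index 3
j=5: u_5=27/40 ∈ [18/31, 24/31) → index 4
j=6: u_6=4/5 ∈ [24/31, 1) → index 6
j=7: u_7=37/40 ∈ [24/31, 1) → index 6

0 1 2 3 3 4 6 6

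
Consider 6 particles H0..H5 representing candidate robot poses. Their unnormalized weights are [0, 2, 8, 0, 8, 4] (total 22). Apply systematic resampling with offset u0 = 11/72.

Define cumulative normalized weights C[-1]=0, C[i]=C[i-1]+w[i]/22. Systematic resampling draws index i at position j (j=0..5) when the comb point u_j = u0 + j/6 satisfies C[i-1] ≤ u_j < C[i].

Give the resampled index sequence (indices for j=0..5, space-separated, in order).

C = [0, 1/11, 5/11, 5/11, 9/11, 1]
j=0: u_0=11/72 ∈ [1/11, 5/11) → index 2
j=1: u_1=23/72 ∈ [1/11, 5/11) → index 2
j=2: u_2=35/72 ∈ [5/11, 9/11) → index 4
j=3: u_3=47/72 ∈ [5/11, 9/11) → index 4
j=4: u_4=59/72 ∈ [9/11, 1) → index 5
j=5: u_5=71/72 ∈ [9/11, 1) → index 5

2 2 4 4 5 5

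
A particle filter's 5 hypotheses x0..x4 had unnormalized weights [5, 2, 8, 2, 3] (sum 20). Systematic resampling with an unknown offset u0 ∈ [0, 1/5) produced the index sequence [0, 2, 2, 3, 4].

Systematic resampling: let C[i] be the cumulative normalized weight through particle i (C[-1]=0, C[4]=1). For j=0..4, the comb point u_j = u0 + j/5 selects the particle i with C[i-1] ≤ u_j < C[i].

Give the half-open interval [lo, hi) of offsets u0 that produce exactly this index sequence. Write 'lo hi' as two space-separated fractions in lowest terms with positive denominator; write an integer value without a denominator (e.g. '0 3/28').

3/20 1/5

C = [1/4, 7/20, 3/4, 17/20, 1]
j=0 picked index 0: u0 ∈ [0, 1/4)
j=1 picked index 2: u0 ∈ [3/20, 11/20)
j=2 picked index 2: u0 ∈ [-1/20, 7/20)
j=3 picked index 3: u0 ∈ [3/20, 1/4)
j=4 picked index 4: u0 ∈ [1/20, 1/5)
intersection: [3/20, 1/5)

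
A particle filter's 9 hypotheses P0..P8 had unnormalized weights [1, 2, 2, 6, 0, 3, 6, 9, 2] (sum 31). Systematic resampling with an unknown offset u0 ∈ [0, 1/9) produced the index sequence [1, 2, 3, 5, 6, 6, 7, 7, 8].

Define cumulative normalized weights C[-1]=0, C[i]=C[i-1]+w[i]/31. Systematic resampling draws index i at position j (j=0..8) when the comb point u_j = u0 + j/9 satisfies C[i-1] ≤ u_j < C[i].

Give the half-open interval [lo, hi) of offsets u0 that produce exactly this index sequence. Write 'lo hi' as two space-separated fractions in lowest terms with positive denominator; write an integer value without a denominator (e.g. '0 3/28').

C = [1/31, 3/31, 5/31, 11/31, 11/31, 14/31, 20/31, 29/31, 1]
j=0 picked index 1: u0 ∈ [1/31, 3/31)
j=1 picked index 2: u0 ∈ [-4/279, 14/279)
j=2 picked index 3: u0 ∈ [-17/279, 37/279)
j=3 picked index 5: u0 ∈ [2/93, 11/93)
j=4 picked index 6: u0 ∈ [2/279, 56/279)
j=5 picked index 6: u0 ∈ [-29/279, 25/279)
j=6 picked index 7: u0 ∈ [-2/93, 25/93)
j=7 picked index 7: u0 ∈ [-37/279, 44/279)
j=8 picked index 8: u0 ∈ [13/279, 1/9)
intersection: [13/279, 14/279)

13/279 14/279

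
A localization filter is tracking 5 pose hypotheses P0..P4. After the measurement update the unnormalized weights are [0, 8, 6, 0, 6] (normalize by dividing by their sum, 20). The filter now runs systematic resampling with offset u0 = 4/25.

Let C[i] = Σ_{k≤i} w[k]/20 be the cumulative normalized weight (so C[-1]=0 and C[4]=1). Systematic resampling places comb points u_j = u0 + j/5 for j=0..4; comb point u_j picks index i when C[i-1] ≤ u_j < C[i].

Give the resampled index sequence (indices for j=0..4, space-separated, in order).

C = [0, 2/5, 7/10, 7/10, 1]
j=0: u_0=4/25 ∈ [0, 2/5) → index 1
j=1: u_1=9/25 ∈ [0, 2/5) → index 1
j=2: u_2=14/25 ∈ [2/5, 7/10) → index 2
j=3: u_3=19/25 ∈ [7/10, 1) → index 4
j=4: u_4=24/25 ∈ [7/10, 1) → index 4

1 1 2 4 4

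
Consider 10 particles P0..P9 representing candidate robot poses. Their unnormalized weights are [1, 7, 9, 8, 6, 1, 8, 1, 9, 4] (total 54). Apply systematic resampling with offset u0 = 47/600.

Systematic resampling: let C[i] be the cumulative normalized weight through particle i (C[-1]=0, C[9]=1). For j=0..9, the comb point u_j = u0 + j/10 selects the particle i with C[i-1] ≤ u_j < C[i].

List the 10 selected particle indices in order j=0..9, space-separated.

1 2 2 3 4 5 6 8 8 9

C = [1/54, 4/27, 17/54, 25/54, 31/54, 16/27, 20/27, 41/54, 25/27, 1]
j=0: u_0=47/600 ∈ [1/54, 4/27) → index 1
j=1: u_1=107/600 ∈ [4/27, 17/54) → index 2
j=2: u_2=167/600 ∈ [4/27, 17/54) → index 2
j=3: u_3=227/600 ∈ [17/54, 25/54) → index 3
j=4: u_4=287/600 ∈ [25/54, 31/54) → index 4
j=5: u_5=347/600 ∈ [31/54, 16/27) → index 5
j=6: u_6=407/600 ∈ [16/27, 20/27) → index 6
j=7: u_7=467/600 ∈ [41/54, 25/27) → index 8
j=8: u_8=527/600 ∈ [41/54, 25/27) → index 8
j=9: u_9=587/600 ∈ [25/27, 1) → index 9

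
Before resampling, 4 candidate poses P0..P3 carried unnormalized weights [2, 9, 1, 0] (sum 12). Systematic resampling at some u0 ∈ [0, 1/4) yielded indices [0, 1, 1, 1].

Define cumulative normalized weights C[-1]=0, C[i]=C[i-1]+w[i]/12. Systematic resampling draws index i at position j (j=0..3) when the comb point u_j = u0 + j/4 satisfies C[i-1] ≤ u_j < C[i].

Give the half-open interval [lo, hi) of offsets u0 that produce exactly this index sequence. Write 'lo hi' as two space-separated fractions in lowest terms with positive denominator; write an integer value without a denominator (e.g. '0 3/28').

0 1/6

C = [1/6, 11/12, 1, 1]
j=0 picked index 0: u0 ∈ [0, 1/6)
j=1 picked index 1: u0 ∈ [-1/12, 2/3)
j=2 picked index 1: u0 ∈ [-1/3, 5/12)
j=3 picked index 1: u0 ∈ [-7/12, 1/6)
intersection: [0, 1/6)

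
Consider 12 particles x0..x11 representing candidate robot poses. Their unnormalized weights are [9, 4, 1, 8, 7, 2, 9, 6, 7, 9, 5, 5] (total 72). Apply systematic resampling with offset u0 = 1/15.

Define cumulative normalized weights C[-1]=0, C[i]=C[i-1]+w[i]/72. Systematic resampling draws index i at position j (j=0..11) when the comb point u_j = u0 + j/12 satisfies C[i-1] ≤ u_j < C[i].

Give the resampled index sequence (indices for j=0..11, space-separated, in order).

C = [1/8, 13/72, 7/36, 11/36, 29/72, 31/72, 5/9, 23/36, 53/72, 31/36, 67/72, 1]
j=0: u_0=1/15 ∈ [0, 1/8) → index 0
j=1: u_1=3/20 ∈ [1/8, 13/72) → index 1
j=2: u_2=7/30 ∈ [7/36, 11/36) → index 3
j=3: u_3=19/60 ∈ [11/36, 29/72) → index 4
j=4: u_4=2/5 ∈ [11/36, 29/72) → index 4
j=5: u_5=29/60 ∈ [31/72, 5/9) → index 6
j=6: u_6=17/30 ∈ [5/9, 23/36) → index 7
j=7: u_7=13/20 ∈ [23/36, 53/72) → index 8
j=8: u_8=11/15 ∈ [23/36, 53/72) → index 8
j=9: u_9=49/60 ∈ [53/72, 31/36) → index 9
j=10: u_10=9/10 ∈ [31/36, 67/72) → index 10
j=11: u_11=59/60 ∈ [67/72, 1) → index 11

0 1 3 4 4 6 7 8 8 9 10 11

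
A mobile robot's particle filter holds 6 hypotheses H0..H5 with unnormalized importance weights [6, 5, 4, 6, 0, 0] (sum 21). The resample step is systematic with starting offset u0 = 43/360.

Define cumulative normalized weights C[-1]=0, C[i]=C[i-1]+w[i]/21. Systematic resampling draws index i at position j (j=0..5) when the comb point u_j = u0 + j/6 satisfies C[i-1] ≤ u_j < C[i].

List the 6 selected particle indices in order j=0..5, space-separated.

0 1 1 2 3 3

C = [2/7, 11/21, 5/7, 1, 1, 1]
j=0: u_0=43/360 ∈ [0, 2/7) → index 0
j=1: u_1=103/360 ∈ [2/7, 11/21) → index 1
j=2: u_2=163/360 ∈ [2/7, 11/21) → index 1
j=3: u_3=223/360 ∈ [11/21, 5/7) → index 2
j=4: u_4=283/360 ∈ [5/7, 1) → index 3
j=5: u_5=343/360 ∈ [5/7, 1) → index 3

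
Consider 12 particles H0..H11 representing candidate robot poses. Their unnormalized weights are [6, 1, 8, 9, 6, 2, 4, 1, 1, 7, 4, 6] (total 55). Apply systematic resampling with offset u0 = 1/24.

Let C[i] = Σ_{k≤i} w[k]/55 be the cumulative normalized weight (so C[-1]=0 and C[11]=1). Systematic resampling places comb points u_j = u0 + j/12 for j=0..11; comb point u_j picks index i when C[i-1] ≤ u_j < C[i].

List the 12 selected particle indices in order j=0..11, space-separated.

0 1 2 3 3 4 4 6 9 9 10 11

C = [6/55, 7/55, 3/11, 24/55, 6/11, 32/55, 36/55, 37/55, 38/55, 9/11, 49/55, 1]
j=0: u_0=1/24 ∈ [0, 6/55) → index 0
j=1: u_1=1/8 ∈ [6/55, 7/55) → index 1
j=2: u_2=5/24 ∈ [7/55, 3/11) → index 2
j=3: u_3=7/24 ∈ [3/11, 24/55) → index 3
j=4: u_4=3/8 ∈ [3/11, 24/55) → index 3
j=5: u_5=11/24 ∈ [24/55, 6/11) → index 4
j=6: u_6=13/24 ∈ [24/55, 6/11) → index 4
j=7: u_7=5/8 ∈ [32/55, 36/55) → index 6
j=8: u_8=17/24 ∈ [38/55, 9/11) → index 9
j=9: u_9=19/24 ∈ [38/55, 9/11) → index 9
j=10: u_10=7/8 ∈ [9/11, 49/55) → index 10
j=11: u_11=23/24 ∈ [49/55, 1) → index 11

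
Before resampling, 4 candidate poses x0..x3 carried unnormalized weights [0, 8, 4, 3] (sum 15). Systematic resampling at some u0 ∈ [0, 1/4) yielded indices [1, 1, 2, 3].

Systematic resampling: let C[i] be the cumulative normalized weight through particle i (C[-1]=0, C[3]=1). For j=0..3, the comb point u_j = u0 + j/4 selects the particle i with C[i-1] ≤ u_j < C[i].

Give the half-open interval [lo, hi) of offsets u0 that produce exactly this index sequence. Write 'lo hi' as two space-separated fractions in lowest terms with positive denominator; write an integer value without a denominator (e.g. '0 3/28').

1/20 1/4

C = [0, 8/15, 4/5, 1]
j=0 picked index 1: u0 ∈ [0, 8/15)
j=1 picked index 1: u0 ∈ [-1/4, 17/60)
j=2 picked index 2: u0 ∈ [1/30, 3/10)
j=3 picked index 3: u0 ∈ [1/20, 1/4)
intersection: [1/20, 1/4)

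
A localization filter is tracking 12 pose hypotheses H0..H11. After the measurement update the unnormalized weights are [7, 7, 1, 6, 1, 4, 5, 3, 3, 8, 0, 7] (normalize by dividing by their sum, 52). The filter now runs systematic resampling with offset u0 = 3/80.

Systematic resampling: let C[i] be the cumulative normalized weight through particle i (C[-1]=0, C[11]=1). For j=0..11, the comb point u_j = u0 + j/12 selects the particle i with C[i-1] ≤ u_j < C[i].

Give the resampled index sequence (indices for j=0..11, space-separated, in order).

0 0 1 2 3 5 6 7 8 9 11 11

C = [7/52, 7/26, 15/52, 21/52, 11/26, 1/2, 31/52, 17/26, 37/52, 45/52, 45/52, 1]
j=0: u_0=3/80 ∈ [0, 7/52) → index 0
j=1: u_1=29/240 ∈ [0, 7/52) → index 0
j=2: u_2=49/240 ∈ [7/52, 7/26) → index 1
j=3: u_3=23/80 ∈ [7/26, 15/52) → index 2
j=4: u_4=89/240 ∈ [15/52, 21/52) → index 3
j=5: u_5=109/240 ∈ [11/26, 1/2) → index 5
j=6: u_6=43/80 ∈ [1/2, 31/52) → index 6
j=7: u_7=149/240 ∈ [31/52, 17/26) → index 7
j=8: u_8=169/240 ∈ [17/26, 37/52) → index 8
j=9: u_9=63/80 ∈ [37/52, 45/52) → index 9
j=10: u_10=209/240 ∈ [45/52, 1) → index 11
j=11: u_11=229/240 ∈ [45/52, 1) → index 11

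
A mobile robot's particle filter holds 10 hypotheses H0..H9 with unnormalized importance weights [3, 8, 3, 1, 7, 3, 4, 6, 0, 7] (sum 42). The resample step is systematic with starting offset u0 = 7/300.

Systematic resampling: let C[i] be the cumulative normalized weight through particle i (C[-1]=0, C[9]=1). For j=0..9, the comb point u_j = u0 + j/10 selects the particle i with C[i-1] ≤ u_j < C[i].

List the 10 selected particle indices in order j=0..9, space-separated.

C = [1/14, 11/42, 1/3, 5/14, 11/21, 25/42, 29/42, 5/6, 5/6, 1]
j=0: u_0=7/300 ∈ [0, 1/14) → index 0
j=1: u_1=37/300 ∈ [1/14, 11/42) → index 1
j=2: u_2=67/300 ∈ [1/14, 11/42) → index 1
j=3: u_3=97/300 ∈ [11/42, 1/3) → index 2
j=4: u_4=127/300 ∈ [5/14, 11/21) → index 4
j=5: u_5=157/300 ∈ [5/14, 11/21) → index 4
j=6: u_6=187/300 ∈ [25/42, 29/42) → index 6
j=7: u_7=217/300 ∈ [29/42, 5/6) → index 7
j=8: u_8=247/300 ∈ [29/42, 5/6) → index 7
j=9: u_9=277/300 ∈ [5/6, 1) → index 9

0 1 1 2 4 4 6 7 7 9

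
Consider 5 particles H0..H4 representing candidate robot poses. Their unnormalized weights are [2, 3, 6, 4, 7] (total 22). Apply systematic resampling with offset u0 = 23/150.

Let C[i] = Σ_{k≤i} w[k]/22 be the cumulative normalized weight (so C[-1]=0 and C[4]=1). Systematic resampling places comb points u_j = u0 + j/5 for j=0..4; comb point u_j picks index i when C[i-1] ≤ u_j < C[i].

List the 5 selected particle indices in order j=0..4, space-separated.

C = [1/11, 5/22, 1/2, 15/22, 1]
j=0: u_0=23/150 ∈ [1/11, 5/22) → index 1
j=1: u_1=53/150 ∈ [5/22, 1/2) → index 2
j=2: u_2=83/150 ∈ [1/2, 15/22) → index 3
j=3: u_3=113/150 ∈ [15/22, 1) → index 4
j=4: u_4=143/150 ∈ [15/22, 1) → index 4

1 2 3 4 4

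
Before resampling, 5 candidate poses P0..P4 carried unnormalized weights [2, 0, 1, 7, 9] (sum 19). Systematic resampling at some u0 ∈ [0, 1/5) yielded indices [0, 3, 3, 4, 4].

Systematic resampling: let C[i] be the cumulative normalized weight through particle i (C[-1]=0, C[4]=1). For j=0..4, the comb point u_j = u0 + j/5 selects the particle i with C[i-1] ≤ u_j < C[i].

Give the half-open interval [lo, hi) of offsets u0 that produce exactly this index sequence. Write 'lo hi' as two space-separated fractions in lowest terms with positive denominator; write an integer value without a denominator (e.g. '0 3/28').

0 2/19

C = [2/19, 2/19, 3/19, 10/19, 1]
j=0 picked index 0: u0 ∈ [0, 2/19)
j=1 picked index 3: u0 ∈ [-4/95, 31/95)
j=2 picked index 3: u0 ∈ [-23/95, 12/95)
j=3 picked index 4: u0 ∈ [-7/95, 2/5)
j=4 picked index 4: u0 ∈ [-26/95, 1/5)
intersection: [0, 2/19)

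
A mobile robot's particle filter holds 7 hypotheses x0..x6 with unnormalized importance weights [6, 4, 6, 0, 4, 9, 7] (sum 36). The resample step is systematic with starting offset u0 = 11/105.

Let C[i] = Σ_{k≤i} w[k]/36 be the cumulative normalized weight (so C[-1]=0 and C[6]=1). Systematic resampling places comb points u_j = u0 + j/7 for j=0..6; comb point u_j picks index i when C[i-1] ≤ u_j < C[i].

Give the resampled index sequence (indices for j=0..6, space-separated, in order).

C = [1/6, 5/18, 4/9, 4/9, 5/9, 29/36, 1]
j=0: u_0=11/105 ∈ [0, 1/6) → index 0
j=1: u_1=26/105 ∈ [1/6, 5/18) → index 1
j=2: u_2=41/105 ∈ [5/18, 4/9) → index 2
j=3: u_3=8/15 ∈ [4/9, 5/9) → index 4
j=4: u_4=71/105 ∈ [5/9, 29/36) → index 5
j=5: u_5=86/105 ∈ [29/36, 1) → index 6
j=6: u_6=101/105 ∈ [29/36, 1) → index 6

0 1 2 4 5 6 6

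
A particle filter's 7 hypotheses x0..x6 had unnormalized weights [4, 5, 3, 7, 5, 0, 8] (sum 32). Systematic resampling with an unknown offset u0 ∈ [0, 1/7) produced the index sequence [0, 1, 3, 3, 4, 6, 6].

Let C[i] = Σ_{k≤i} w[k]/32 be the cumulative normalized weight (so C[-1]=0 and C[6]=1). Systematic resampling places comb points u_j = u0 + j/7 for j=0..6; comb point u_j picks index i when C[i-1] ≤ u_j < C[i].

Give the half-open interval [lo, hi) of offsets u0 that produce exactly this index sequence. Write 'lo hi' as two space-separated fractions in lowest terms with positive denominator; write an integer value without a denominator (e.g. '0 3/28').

5/56 1/8

C = [1/8, 9/32, 3/8, 19/32, 3/4, 3/4, 1]
j=0 picked index 0: u0 ∈ [0, 1/8)
j=1 picked index 1: u0 ∈ [-1/56, 31/224)
j=2 picked index 3: u0 ∈ [5/56, 69/224)
j=3 picked index 3: u0 ∈ [-3/56, 37/224)
j=4 picked index 4: u0 ∈ [5/224, 5/28)
j=5 picked index 6: u0 ∈ [1/28, 2/7)
j=6 picked index 6: u0 ∈ [-3/28, 1/7)
intersection: [5/56, 1/8)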